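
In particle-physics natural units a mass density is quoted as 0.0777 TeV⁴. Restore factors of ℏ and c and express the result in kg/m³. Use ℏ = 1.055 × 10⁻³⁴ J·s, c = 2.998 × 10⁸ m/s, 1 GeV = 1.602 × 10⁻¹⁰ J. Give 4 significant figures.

1.800 × 10³¹ kg/m³

Mass density is [E]/(c²[L]³) = [E]⁴/(ℏ³c⁵).
1 GeV⁴ → 1/(ℏ³c⁵) × (1 GeV in J)⁴ = 2.316 × 10²⁰ kg/m³.
Convert the energy scale: 0.0777 TeV⁴ = 7.77 × 10¹⁰ GeV⁴.
Result: 7.77 × 10¹⁰ × 2.316 × 10²⁰ = 1.800 × 10³¹ kg/m³.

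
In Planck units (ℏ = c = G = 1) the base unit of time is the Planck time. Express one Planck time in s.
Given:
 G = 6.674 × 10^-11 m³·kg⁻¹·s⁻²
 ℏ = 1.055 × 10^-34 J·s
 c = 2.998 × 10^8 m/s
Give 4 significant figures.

5.392 × 10^-44 s

t_P = √(ℏG/c⁵)
  = √(2.907 × 10^-87)
  = 5.392 × 10^-44 s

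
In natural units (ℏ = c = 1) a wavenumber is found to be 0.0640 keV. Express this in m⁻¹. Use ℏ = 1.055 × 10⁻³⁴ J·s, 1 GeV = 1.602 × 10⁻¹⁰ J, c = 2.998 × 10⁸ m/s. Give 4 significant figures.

Inverse length is [E]/(ℏc).
1 GeV → 1/(ℏc) × (1 GeV in J) = 5.065 × 10¹⁵ m⁻¹.
Convert the energy scale: 0.0640 keV = 6.40 × 10⁻⁸ GeV.
Result: 6.40 × 10⁻⁸ × 5.065 × 10¹⁵ = 3.242 × 10⁸ m⁻¹.

3.242 × 10⁸ m⁻¹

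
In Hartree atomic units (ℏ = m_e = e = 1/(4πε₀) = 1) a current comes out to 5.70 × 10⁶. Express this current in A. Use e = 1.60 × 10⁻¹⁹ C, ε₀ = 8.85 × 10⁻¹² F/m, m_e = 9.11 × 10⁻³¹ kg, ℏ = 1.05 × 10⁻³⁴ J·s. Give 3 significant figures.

One atomic unit of electric current: I_au = e E_h/ℏ = m_e e⁵/((4πε₀)²ℏ³) = 6.67 × 10⁻³ A.
5.70 × 10⁶ × 6.67 × 10⁻³ A = 3.80 × 10⁴ A

3.80 × 10⁴ A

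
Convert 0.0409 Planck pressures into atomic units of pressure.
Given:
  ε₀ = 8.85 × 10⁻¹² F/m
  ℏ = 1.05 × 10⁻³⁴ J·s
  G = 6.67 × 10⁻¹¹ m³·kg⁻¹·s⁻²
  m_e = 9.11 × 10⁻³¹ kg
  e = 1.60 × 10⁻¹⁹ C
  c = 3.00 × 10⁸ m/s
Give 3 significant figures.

6.36 × 10⁹⁸

Planck pressure: p_P = c⁷/(ℏG²) = 4.68 × 10¹¹³ Pa
atomic unit of pressure: P_au = E_h/a₀³ = m_e⁴e¹⁰/((4πε₀)⁵ℏ⁸) = 3.01 × 10¹³ Pa
0.0409 × 4.68 × 10¹¹³ / 3.01 × 10¹³ = 6.36 × 10⁹⁸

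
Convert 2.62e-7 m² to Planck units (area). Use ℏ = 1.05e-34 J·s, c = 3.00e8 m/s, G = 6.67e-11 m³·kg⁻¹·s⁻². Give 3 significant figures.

1.01e63

Planck area: A_P = ℏG/c³ = 2.59e-70 m².
2.62e-7 / 2.59e-70 = 1.01e63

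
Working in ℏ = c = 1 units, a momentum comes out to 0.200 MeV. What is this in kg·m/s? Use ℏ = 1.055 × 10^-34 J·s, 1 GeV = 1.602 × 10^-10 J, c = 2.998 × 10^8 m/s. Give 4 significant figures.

1.069 × 10^-22 kg·m/s

Momentum is [E]/c; divide by c.
1 GeV → 1/c × (1 GeV in J) = 5.344 × 10^-19 kg·m/s.
Convert the energy scale: 0.200 MeV = 2.00 × 10^-4 GeV.
Result: 2.00 × 10^-4 × 5.344 × 10^-19 = 1.069 × 10^-22 kg·m/s.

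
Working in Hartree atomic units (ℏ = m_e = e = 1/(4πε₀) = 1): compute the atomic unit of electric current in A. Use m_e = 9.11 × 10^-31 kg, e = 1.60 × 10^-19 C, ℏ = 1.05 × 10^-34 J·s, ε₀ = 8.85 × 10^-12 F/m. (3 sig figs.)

Dimensional analysis gives I_au = e E_h/ℏ = m_e e⁵/((4πε₀)²ℏ³).
E_h = 4.38 × 10^-18 J
e·E_h/ℏ = 6.67 × 10^-3 A

6.67 × 10^-3 A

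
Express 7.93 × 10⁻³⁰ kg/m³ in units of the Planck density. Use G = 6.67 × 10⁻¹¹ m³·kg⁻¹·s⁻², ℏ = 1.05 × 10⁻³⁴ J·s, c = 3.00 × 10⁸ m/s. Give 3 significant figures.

Planck density: ρ_P = c⁵/(ℏG²) = 5.20 × 10⁹⁶ kg/m³.
7.93 × 10⁻³⁰ / 5.20 × 10⁹⁶ = 1.52 × 10⁻¹²⁶

1.52 × 10⁻¹²⁶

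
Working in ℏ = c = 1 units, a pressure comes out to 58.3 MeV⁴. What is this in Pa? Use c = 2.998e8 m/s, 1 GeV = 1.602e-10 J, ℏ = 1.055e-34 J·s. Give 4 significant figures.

Pressure is [E]/[L]³ = [E]⁴/(ℏc)³.
1 GeV⁴ → 1/(ℏc)³ × (1 GeV in J)⁴ = 2.082e37 Pa.
Convert the energy scale: 58.3 MeV⁴ = 5.83e-11 GeV⁴.
Result: 5.83e-11 × 2.082e37 = 1.214e27 Pa.

1.214e27 Pa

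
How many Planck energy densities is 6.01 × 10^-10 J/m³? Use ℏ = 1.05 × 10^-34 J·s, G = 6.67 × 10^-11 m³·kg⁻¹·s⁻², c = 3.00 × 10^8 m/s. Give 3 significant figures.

Planck energy density: u_P = c⁷/(ℏG²) = 4.68 × 10^113 J/m³.
6.01 × 10^-10 / 4.68 × 10^113 = 1.28 × 10^-123

1.28 × 10^-123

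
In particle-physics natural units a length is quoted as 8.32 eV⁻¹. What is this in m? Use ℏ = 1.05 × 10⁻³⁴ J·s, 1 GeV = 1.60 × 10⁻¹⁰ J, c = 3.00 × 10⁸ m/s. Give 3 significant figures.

A length is [E]⁻¹ in ℏ=c=1; restore one factor of ℏc.
1 GeV⁻¹ → ℏc × (1 GeV in J)⁻¹ = 1.97 × 10⁻¹⁶ m.
Convert the energy scale: 8.32 eV⁻¹ = 8.32 × 10⁹ GeV⁻¹.
Result: 8.32 × 10⁹ × 1.97 × 10⁻¹⁶ = 1.64 × 10⁻⁶ m.

1.64 × 10⁻⁶ m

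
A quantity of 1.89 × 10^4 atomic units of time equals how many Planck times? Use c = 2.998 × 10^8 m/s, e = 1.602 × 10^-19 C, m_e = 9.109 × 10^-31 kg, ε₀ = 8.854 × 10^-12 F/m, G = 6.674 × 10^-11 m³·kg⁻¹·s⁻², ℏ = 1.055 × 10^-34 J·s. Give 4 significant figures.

8.493 × 10^30

atomic unit of time: τ_au = (4πε₀)²ℏ³/(m_e e⁴) = 2.423 × 10^-17 s
Planck time: t_P = √(ℏG/c⁵) = 5.392 × 10^-44 s
1.89 × 10^4 × 2.423 × 10^-17 / 5.392 × 10^-44 = 8.493 × 10^30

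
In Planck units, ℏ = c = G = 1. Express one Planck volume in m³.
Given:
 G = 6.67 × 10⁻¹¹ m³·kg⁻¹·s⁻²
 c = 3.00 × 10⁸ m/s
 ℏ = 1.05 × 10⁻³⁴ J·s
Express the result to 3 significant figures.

Dimensional analysis gives V_P = (ℏG/c³)^(3/2).
  = √(1.75 × 10⁻²⁰⁹)
  = 4.18 × 10⁻¹⁰⁵ m³

4.18 × 10⁻¹⁰⁵ m³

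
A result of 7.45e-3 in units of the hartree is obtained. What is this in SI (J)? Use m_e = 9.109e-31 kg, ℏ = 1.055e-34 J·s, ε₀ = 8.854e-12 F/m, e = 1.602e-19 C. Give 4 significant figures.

3.244e-20 J

One hartree: E_h = m_e e⁴/(4πε₀ℏ)² = 4.354e-18 J.
7.45e-3 × 4.354e-18 J = 3.244e-20 J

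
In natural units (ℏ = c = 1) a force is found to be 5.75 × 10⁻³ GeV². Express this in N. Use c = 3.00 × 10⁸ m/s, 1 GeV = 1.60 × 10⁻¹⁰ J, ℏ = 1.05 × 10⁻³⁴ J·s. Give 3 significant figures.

4.67 × 10³ N

Force is [E]/[L] = [E]²/(ℏc); restore (ℏc)⁻¹.
1 GeV² → 1/(ℏc) × (1 GeV in J)² = 8.13 × 10⁵ N.
Result: 5.75 × 10⁻³ × 8.13 × 10⁵ = 4.67 × 10³ N.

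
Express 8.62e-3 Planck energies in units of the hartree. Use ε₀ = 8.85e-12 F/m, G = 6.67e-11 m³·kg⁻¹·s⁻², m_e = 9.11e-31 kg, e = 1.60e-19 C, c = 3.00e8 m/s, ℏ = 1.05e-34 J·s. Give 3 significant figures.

Planck energy: E_P = √(ℏc⁵/G) = 1.96e9 J
hartree: E_h = m_e e⁴/(4πε₀ℏ)² = 4.38e-18 J
8.62e-3 × 1.96e9 / 4.38e-18 = 3.85e24

3.85e24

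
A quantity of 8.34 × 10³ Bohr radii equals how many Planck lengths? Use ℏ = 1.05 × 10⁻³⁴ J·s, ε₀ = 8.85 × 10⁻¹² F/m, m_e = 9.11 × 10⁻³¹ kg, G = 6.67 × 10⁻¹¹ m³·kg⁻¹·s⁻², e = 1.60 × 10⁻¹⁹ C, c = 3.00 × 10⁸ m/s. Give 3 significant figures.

2.72 × 10²⁸

Bohr radius: a₀ = 4πε₀ℏ²/(m_e e²) = 5.26 × 10⁻¹¹ m
Planck length: ℓ_P = √(ℏG/c³) = 1.61 × 10⁻³⁵ m
8.34 × 10³ × 5.26 × 10⁻¹¹ / 1.61 × 10⁻³⁵ = 2.72 × 10²⁸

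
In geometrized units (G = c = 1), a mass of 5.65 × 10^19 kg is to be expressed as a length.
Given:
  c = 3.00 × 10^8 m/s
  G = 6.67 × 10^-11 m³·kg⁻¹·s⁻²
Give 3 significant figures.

4.19 × 10^-8 m

In G = c = 1 units mass has dimensions of length; the conversion factor is G/c².
5.65 × 10^19 kg × (G/c²) = 4.19 × 10^-8 m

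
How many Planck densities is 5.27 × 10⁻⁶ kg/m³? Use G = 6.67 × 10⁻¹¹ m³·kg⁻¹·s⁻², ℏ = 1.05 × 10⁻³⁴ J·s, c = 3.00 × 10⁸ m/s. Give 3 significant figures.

Planck density: ρ_P = c⁵/(ℏG²) = 5.20 × 10⁹⁶ kg/m³.
5.27 × 10⁻⁶ / 5.20 × 10⁹⁶ = 1.01 × 10⁻¹⁰²

1.01 × 10⁻¹⁰²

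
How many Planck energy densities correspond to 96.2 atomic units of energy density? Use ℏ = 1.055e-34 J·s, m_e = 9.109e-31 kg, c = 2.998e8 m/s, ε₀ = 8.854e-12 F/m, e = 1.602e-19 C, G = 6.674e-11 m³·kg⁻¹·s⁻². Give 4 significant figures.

6.083e-99

atomic unit of energy density: u_au = E_h/a₀³ = m_e⁴e¹⁰/((4πε₀)⁵ℏ⁸) = 2.929e13 J/m³
Planck energy density: u_P = c⁷/(ℏG²) = 4.632e113 J/m³
96.2 × 2.929e13 / 4.632e113 = 6.083e-99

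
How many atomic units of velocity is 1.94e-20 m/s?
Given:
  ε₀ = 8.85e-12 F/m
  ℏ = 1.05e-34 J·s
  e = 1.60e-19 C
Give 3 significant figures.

atomic unit of velocity: v_au = e²/(4πε₀ℏ) = 2.19e6 m/s.
1.94e-20 / 2.19e6 = 8.85e-27

8.85e-27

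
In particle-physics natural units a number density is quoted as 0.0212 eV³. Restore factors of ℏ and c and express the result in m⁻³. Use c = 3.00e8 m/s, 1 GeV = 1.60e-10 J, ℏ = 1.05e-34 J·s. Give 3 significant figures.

Number density is [L]⁻³ = [E]³/(ℏc)³.
1 GeV³ → 1/(ℏc)³ × (1 GeV in J)³ = 1.31e47 m⁻³.
Convert the energy scale: 0.0212 eV³ = 2.12e-29 GeV³.
Result: 2.12e-29 × 1.31e47 = 2.78e18 m⁻³.

2.78e18 m⁻³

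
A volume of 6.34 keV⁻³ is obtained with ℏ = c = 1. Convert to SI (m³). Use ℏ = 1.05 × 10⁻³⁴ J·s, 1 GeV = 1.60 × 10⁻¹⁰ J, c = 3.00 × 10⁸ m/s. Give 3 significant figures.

4.84 × 10⁻²⁹ m³

Volume is [L]³ = [E]⁻³·(ℏc)³.
1 GeV⁻³ → (ℏc)³ × (1 GeV in J)⁻³ = 7.63 × 10⁻⁴⁸ m³.
Convert the energy scale: 6.34 keV⁻³ = 6.34 × 10¹⁸ GeV⁻³.
Result: 6.34 × 10¹⁸ × 7.63 × 10⁻⁴⁸ = 4.84 × 10⁻²⁹ m³.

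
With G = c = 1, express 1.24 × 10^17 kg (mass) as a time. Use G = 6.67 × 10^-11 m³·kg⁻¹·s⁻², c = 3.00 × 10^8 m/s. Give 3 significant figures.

3.06 × 10^-19 s

Mass → time via G/c³.
1.24 × 10^17 kg × (G/c³) = 3.06 × 10^-19 s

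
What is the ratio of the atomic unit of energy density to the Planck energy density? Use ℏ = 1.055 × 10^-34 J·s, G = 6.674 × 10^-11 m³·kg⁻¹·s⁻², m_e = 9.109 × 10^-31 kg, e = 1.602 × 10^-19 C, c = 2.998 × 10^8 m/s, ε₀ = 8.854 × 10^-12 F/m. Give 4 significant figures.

atomic unit of energy density: u_au = E_h/a₀³ = m_e⁴e¹⁰/((4πε₀)⁵ℏ⁸) = 2.929 × 10^13 J/m³
Planck energy density: u_P = c⁷/(ℏG²) = 4.632 × 10^113 J/m³
ratio = 2.929 × 10^13 / 4.632 × 10^113 = 6.323 × 10^-101

6.323 × 10^-101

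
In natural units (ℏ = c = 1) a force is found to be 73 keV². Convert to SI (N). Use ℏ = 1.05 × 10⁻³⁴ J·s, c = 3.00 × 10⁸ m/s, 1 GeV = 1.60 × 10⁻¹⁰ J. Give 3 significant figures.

Force is [E]/[L] = [E]²/(ℏc); restore (ℏc)⁻¹.
1 GeV² → 1/(ℏc) × (1 GeV in J)² = 8.13 × 10⁵ N.
Convert the energy scale: 73 keV² = 7.30 × 10⁻¹¹ GeV².
Result: 7.30 × 10⁻¹¹ × 8.13 × 10⁵ = 5.93 × 10⁻⁵ N.

5.93 × 10⁻⁵ N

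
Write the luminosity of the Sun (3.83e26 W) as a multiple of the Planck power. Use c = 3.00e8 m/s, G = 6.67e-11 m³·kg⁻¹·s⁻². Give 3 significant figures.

Planck power: P_P = c⁵/G = 3.64e52 W.
3.83e26 / 3.64e52 = 1.05e-26

1.05e-26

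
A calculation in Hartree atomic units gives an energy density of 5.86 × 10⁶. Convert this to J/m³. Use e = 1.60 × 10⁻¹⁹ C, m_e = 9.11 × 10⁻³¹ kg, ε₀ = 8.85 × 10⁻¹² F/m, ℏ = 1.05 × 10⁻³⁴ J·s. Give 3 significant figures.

1.77 × 10²⁰ J/m³

One atomic unit of energy density: u_au = E_h/a₀³ = m_e⁴e¹⁰/((4πε₀)⁵ℏ⁸) = 3.01 × 10¹³ J/m³.
5.86 × 10⁶ × 3.01 × 10¹³ J/m³ = 1.77 × 10²⁰ J/m³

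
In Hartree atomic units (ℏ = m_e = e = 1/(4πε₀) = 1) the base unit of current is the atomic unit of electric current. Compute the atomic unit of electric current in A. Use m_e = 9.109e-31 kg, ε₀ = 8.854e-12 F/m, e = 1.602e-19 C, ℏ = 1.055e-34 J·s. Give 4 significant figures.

I_au = e E_h/ℏ = m_e e⁵/((4πε₀)²ℏ³)
E_h = 4.354e-18 J
e·E_h/ℏ = 6.612e-3 A

6.612e-3 A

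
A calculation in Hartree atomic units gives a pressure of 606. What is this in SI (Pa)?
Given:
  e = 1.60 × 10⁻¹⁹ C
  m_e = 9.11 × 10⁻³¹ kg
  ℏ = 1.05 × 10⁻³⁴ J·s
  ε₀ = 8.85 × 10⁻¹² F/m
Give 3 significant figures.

One atomic unit of pressure: P_au = E_h/a₀³ = m_e⁴e¹⁰/((4πε₀)⁵ℏ⁸) = 3.01 × 10¹³ Pa.
606 × 3.01 × 10¹³ Pa = 1.83 × 10¹⁶ Pa

1.83 × 10¹⁶ Pa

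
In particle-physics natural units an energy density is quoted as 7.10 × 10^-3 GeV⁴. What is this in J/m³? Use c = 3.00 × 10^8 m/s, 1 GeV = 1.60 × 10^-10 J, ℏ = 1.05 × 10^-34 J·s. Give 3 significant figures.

[E]/[L]³ = [E]⁴/(ℏc)³; restore (ℏc)⁻³.
1 GeV⁴ → 1/(ℏc)³ × (1 GeV in J)⁴ = 2.10 × 10^37 J/m³.
Result: 7.10 × 10^-3 × 2.10 × 10^37 = 1.49 × 10^35 J/m³.

1.49 × 10^35 J/m³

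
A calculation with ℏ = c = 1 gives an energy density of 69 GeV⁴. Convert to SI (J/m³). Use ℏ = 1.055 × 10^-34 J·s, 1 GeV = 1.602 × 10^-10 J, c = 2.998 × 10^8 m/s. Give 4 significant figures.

[E]/[L]³ = [E]⁴/(ℏc)³; restore (ℏc)⁻³.
1 GeV⁴ → 1/(ℏc)³ × (1 GeV in J)⁴ = 2.082 × 10^37 J/m³.
Result: 69 × 2.082 × 10^37 = 1.436 × 10^39 J/m³.

1.436 × 10^39 J/m³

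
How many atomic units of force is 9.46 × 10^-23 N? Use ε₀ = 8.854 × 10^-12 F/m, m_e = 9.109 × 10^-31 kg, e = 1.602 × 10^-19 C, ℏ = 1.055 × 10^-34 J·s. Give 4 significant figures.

atomic unit of force: F_au = E_h/a₀ = m_e²e⁶/((4πε₀)³ℏ⁴) = 8.220 × 10^-8 N.
9.46 × 10^-23 / 8.220 × 10^-8 = 1.151 × 10^-15

1.151 × 10^-15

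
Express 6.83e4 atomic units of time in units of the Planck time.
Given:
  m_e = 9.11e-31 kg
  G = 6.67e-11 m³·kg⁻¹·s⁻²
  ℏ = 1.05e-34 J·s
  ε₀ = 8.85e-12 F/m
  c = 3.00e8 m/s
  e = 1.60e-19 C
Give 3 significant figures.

atomic unit of time: τ_au = (4πε₀)²ℏ³/(m_e e⁴) = 2.40e-17 s
Planck time: t_P = √(ℏG/c⁵) = 5.37e-44 s
6.83e4 × 2.40e-17 / 5.37e-44 = 3.05e31

3.05e31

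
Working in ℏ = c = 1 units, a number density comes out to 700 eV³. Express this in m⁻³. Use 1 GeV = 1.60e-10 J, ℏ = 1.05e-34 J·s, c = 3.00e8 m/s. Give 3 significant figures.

Number density is [L]⁻³ = [E]³/(ℏc)³.
1 GeV³ → 1/(ℏc)³ × (1 GeV in J)³ = 1.31e47 m⁻³.
Convert the energy scale: 700 eV³ = 7.00e-25 GeV³.
Result: 7.00e-25 × 1.31e47 = 9.17e22 m⁻³.

9.17e22 m⁻³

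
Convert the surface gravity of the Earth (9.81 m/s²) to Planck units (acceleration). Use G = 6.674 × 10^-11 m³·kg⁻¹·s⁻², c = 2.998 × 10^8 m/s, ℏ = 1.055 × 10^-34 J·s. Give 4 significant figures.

1.764 × 10^-51

Planck acceleration: a_P = √(c⁷/(ℏG)) = 5.560 × 10^51 m/s².
9.81 / 5.560 × 10^51 = 1.764 × 10^-51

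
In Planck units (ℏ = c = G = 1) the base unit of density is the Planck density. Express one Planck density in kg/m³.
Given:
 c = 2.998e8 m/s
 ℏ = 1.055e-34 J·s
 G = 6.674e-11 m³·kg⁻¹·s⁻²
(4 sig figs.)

ρ_P = c⁵/(ℏG²)
  = 2.422e42 / 4.699e-55
  = 5.154e96 kg/m³

5.154e96 kg/m³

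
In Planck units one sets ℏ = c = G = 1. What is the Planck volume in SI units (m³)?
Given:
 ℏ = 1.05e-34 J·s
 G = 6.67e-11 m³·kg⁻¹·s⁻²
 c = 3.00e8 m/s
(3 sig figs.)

V_P = (ℏG/c³)^(3/2)
  = √(1.75e-209)
  = 4.18e-105 m³

4.18e-105 m³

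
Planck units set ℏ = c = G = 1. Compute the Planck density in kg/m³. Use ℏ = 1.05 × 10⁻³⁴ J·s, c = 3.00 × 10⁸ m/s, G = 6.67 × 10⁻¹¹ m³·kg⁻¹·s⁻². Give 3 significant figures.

From ℏ = c = G = 1 the density scale is ρ_P = c⁵/(ℏG²).
  = 2.43 × 10⁴² / 4.67 × 10⁻⁵⁵
  = 5.20 × 10⁹⁶ kg/m³

5.20 × 10⁹⁶ kg/m³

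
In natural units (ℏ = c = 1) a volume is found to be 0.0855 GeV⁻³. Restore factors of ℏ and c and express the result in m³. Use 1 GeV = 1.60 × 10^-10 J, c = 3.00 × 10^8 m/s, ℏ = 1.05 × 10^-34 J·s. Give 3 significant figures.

6.52 × 10^-49 m³

Volume is [L]³ = [E]⁻³·(ℏc)³.
1 GeV⁻³ → (ℏc)³ × (1 GeV in J)⁻³ = 7.63 × 10^-48 m³.
Result: 0.0855 × 7.63 × 10^-48 = 6.52 × 10^-49 m³.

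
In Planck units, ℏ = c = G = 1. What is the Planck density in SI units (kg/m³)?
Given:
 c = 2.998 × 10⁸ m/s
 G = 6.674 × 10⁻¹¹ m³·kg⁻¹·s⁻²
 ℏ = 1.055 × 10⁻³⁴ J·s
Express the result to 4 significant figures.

5.154 × 10⁹⁶ kg/m³

Dimensional analysis gives ρ_P = c⁵/(ℏG²).
  = 2.422 × 10⁴² / 4.699 × 10⁻⁵⁵
  = 5.154 × 10⁹⁶ kg/m³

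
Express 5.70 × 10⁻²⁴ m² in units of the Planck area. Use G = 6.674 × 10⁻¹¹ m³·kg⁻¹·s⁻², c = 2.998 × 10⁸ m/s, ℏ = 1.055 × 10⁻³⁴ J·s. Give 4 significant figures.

Planck area: A_P = ℏG/c³ = 2.613 × 10⁻⁷⁰ m².
5.70 × 10⁻²⁴ / 2.613 × 10⁻⁷⁰ = 2.181 × 10⁴⁶

2.181 × 10⁴⁶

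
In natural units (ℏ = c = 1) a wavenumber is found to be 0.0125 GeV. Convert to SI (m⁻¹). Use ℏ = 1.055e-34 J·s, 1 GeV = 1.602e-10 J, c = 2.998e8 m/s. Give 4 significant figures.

Inverse length is [E]/(ℏc).
1 GeV → 1/(ℏc) × (1 GeV in J) = 5.065e15 m⁻¹.
Result: 0.0125 × 5.065e15 = 6.331e13 m⁻¹.

6.331e13 m⁻¹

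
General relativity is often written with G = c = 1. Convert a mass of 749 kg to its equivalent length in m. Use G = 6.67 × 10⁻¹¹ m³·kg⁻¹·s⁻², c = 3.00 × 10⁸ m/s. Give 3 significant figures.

In G = c = 1 units mass has dimensions of length; the conversion factor is G/c².
749 kg × (G/c²) = 5.55 × 10⁻²⁵ m

5.55 × 10⁻²⁵ m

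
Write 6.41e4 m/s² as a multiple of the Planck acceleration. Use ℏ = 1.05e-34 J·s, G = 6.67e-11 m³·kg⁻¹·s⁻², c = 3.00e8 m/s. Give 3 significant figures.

Planck acceleration: a_P = √(c⁷/(ℏG)) = 5.59e51 m/s².
6.41e4 / 5.59e51 = 1.15e-47

1.15e-47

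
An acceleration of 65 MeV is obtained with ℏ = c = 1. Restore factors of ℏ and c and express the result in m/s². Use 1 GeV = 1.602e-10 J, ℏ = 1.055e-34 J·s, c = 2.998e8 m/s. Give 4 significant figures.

2.959e31 m/s²

Acceleration is [L]/[T]² = c·[E]/ℏ.
1 GeV → c/ℏ × (1 GeV in J) = 4.552e32 m/s².
Convert the energy scale: 65 MeV = 0.0650 GeV.
Result: 0.0650 × 4.552e32 = 2.959e31 m/s².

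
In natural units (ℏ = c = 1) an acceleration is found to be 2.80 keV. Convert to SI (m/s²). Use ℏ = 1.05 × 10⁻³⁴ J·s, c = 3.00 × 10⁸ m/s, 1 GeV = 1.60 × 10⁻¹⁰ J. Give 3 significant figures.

1.28 × 10²⁷ m/s²

Acceleration is [L]/[T]² = c·[E]/ℏ.
1 GeV → c/ℏ × (1 GeV in J) = 4.57 × 10³² m/s².
Convert the energy scale: 2.80 keV = 2.80 × 10⁻⁶ GeV.
Result: 2.80 × 10⁻⁶ × 4.57 × 10³² = 1.28 × 10²⁷ m/s².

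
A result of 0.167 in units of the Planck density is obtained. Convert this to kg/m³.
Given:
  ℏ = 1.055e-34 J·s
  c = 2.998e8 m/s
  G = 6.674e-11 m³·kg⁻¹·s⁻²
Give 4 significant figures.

8.607e95 kg/m³

One Planck density: ρ_P = c⁵/(ℏG²) = 5.154e96 kg/m³.
0.167 × 5.154e96 kg/m³ = 8.607e95 kg/m³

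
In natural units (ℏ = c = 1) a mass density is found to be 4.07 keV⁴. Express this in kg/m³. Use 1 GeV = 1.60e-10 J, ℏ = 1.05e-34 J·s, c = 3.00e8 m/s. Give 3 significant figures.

Mass density is [E]/(c²[L]³) = [E]⁴/(ℏ³c⁵).
1 GeV⁴ → 1/(ℏ³c⁵) × (1 GeV in J)⁴ = 2.33e20 kg/m³.
Convert the energy scale: 4.07 keV⁴ = 4.07e-24 GeV⁴.
Result: 4.07e-24 × 2.33e20 = 9.48e-4 kg/m³.

9.48e-4 kg/m³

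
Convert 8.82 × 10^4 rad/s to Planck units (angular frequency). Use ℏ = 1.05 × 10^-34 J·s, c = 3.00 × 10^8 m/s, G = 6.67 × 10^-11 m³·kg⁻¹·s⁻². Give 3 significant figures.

4.74 × 10^-39

Planck angular frequency: ω_P = √(c⁵/(ℏG)) = 1.86 × 10^43 rad/s.
8.82 × 10^4 / 1.86 × 10^43 = 4.74 × 10^-39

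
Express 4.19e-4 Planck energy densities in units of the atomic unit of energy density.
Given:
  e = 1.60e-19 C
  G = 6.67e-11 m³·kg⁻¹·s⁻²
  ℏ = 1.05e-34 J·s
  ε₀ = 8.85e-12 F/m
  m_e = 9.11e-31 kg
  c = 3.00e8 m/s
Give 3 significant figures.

Planck energy density: u_P = c⁷/(ℏG²) = 4.68e113 J/m³
atomic unit of energy density: u_au = E_h/a₀³ = m_e⁴e¹⁰/((4πε₀)⁵ℏ⁸) = 3.01e13 J/m³
4.19e-4 × 4.68e113 / 3.01e13 = 6.51e96

6.51e96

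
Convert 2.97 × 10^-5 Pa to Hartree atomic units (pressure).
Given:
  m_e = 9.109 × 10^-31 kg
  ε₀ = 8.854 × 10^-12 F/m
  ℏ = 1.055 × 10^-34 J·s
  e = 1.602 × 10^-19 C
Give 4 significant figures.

1.014 × 10^-18

atomic unit of pressure: P_au = E_h/a₀³ = m_e⁴e¹⁰/((4πε₀)⁵ℏ⁸) = 2.929 × 10^13 Pa.
2.97 × 10^-5 / 2.929 × 10^13 = 1.014 × 10^-18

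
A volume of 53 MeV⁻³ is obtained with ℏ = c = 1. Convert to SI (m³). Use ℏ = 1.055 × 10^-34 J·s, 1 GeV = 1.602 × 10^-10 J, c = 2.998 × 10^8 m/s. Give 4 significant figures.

4.079 × 10^-37 m³

Volume is [L]³ = [E]⁻³·(ℏc)³.
1 GeV⁻³ → (ℏc)³ × (1 GeV in J)⁻³ = 7.696 × 10^-48 m³.
Convert the energy scale: 53 MeV⁻³ = 5.30 × 10^10 GeV⁻³.
Result: 5.30 × 10^10 × 7.696 × 10^-48 = 4.079 × 10^-37 m³.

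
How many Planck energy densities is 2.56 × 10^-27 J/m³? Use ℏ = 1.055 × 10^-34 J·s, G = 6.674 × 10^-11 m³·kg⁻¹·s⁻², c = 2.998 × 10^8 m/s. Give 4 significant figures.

Planck energy density: u_P = c⁷/(ℏG²) = 4.632 × 10^113 J/m³.
2.56 × 10^-27 / 4.632 × 10^113 = 5.526 × 10^-141

5.526 × 10^-141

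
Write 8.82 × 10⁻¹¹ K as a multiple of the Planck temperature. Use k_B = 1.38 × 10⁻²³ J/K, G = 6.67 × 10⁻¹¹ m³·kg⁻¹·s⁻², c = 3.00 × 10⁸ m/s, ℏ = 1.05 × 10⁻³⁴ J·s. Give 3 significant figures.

Planck temperature: T_P = √(ℏc⁵/G) / k_B = 1.42 × 10³² K.
8.82 × 10⁻¹¹ / 1.42 × 10³² = 6.22 × 10⁻⁴³

6.22 × 10⁻⁴³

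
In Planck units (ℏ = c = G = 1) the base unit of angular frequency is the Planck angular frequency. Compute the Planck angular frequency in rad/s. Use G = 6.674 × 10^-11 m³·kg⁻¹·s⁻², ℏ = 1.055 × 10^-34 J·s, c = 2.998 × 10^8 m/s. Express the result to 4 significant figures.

1.855 × 10^43 rad/s

ω_P = √(c⁵/(ℏG))
  = √(3.440 × 10^86)
  = 1.855 × 10^43 rad/s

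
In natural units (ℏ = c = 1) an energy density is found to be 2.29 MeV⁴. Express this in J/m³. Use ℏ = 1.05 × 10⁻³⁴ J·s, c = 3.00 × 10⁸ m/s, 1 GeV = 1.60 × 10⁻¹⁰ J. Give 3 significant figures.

[E]/[L]³ = [E]⁴/(ℏc)³; restore (ℏc)⁻³.
1 GeV⁴ → 1/(ℏc)³ × (1 GeV in J)⁴ = 2.10 × 10³⁷ J/m³.
Convert the energy scale: 2.29 MeV⁴ = 2.29 × 10⁻¹² GeV⁴.
Result: 2.29 × 10⁻¹² × 2.10 × 10³⁷ = 4.80 × 10²⁵ J/m³.

4.80 × 10²⁵ J/m³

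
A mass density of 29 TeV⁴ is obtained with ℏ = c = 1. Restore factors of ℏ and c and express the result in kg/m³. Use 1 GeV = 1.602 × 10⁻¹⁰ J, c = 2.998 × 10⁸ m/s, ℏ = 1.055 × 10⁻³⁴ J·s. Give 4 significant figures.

6.716 × 10³³ kg/m³

Mass density is [E]/(c²[L]³) = [E]⁴/(ℏ³c⁵).
1 GeV⁴ → 1/(ℏ³c⁵) × (1 GeV in J)⁴ = 2.316 × 10²⁰ kg/m³.
Convert the energy scale: 29 TeV⁴ = 2.90 × 10¹³ GeV⁴.
Result: 2.90 × 10¹³ × 2.316 × 10²⁰ = 6.716 × 10³³ kg/m³.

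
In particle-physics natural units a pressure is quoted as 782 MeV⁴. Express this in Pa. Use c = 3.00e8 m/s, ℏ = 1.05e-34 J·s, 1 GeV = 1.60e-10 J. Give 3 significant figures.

1.64e28 Pa

Pressure is [E]/[L]³ = [E]⁴/(ℏc)³.
1 GeV⁴ → 1/(ℏc)³ × (1 GeV in J)⁴ = 2.10e37 Pa.
Convert the energy scale: 782 MeV⁴ = 7.82e-10 GeV⁴.
Result: 7.82e-10 × 2.10e37 = 1.64e28 Pa.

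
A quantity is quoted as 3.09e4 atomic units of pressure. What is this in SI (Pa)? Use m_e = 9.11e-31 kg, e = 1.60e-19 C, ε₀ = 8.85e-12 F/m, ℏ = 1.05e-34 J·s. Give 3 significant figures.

9.31e17 Pa

One atomic unit of pressure: P_au = E_h/a₀³ = m_e⁴e¹⁰/((4πε₀)⁵ℏ⁸) = 3.01e13 Pa.
3.09e4 × 3.01e13 Pa = 9.31e17 Pa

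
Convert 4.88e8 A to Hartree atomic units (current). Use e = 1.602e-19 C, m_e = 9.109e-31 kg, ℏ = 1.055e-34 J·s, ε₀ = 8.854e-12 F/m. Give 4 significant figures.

atomic unit of electric current: I_au = e E_h/ℏ = m_e e⁵/((4πε₀)²ℏ³) = 6.612e-3 A.
4.88e8 / 6.612e-3 = 7.381e10

7.381e10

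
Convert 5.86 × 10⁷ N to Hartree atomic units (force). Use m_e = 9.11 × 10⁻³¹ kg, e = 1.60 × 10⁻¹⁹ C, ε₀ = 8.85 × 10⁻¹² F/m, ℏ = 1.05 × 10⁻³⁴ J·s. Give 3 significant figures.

atomic unit of force: F_au = E_h/a₀ = m_e²e⁶/((4πε₀)³ℏ⁴) = 8.33 × 10⁻⁸ N.
5.86 × 10⁷ / 8.33 × 10⁻⁸ = 7.04 × 10¹⁴

7.04 × 10¹⁴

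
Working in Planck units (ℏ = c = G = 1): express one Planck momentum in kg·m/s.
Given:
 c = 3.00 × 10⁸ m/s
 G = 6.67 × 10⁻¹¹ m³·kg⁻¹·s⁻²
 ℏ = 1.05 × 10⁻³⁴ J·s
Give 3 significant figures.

The unique combination of the constants set to 1 with dimensions of momentum is p_P = √(ℏc³/G).
  = √(42.5)
  = 6.52 kg·m/s

6.52 kg·m/s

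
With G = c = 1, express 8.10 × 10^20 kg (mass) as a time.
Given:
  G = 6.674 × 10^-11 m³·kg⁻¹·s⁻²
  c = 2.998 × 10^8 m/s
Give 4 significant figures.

2.006 × 10^-15 s

Mass → time via G/c³.
8.10 × 10^20 kg × (G/c³) = 2.006 × 10^-15 s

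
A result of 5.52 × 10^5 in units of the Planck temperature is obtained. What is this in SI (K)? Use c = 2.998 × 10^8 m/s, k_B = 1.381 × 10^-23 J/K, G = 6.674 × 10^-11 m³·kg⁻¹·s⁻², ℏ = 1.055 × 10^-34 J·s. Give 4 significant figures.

One Planck temperature: T_P = √(ℏc⁵/G) / k_B = 1.417 × 10^32 K.
5.52 × 10^5 × 1.417 × 10^32 K = 7.821 × 10^37 K

7.821 × 10^37 K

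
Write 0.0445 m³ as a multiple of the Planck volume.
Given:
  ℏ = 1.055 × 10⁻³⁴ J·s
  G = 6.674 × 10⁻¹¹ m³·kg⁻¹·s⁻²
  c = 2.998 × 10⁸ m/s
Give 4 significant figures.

1.054 × 10¹⁰³

Planck volume: V_P = (ℏG/c³)^(3/2) = 4.224 × 10⁻¹⁰⁵ m³.
0.0445 / 4.224 × 10⁻¹⁰⁵ = 1.054 × 10¹⁰³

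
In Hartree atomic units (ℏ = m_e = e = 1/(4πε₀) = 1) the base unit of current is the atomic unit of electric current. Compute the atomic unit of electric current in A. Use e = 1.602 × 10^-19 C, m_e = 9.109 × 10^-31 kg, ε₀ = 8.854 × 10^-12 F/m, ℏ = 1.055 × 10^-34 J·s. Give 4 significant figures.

6.612 × 10^-3 A

I_au = e E_h/ℏ = m_e e⁵/((4πε₀)²ℏ³)
E_h = 4.354 × 10^-18 J
e·E_h/ℏ = 6.612 × 10^-3 A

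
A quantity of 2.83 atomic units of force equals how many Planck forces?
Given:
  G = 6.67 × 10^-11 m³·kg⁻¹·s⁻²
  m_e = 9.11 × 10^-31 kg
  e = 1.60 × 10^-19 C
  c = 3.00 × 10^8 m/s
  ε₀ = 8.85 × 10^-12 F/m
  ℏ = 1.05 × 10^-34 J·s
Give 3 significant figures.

atomic unit of force: F_au = E_h/a₀ = m_e²e⁶/((4πε₀)³ℏ⁴) = 8.33 × 10^-8 N
Planck force: F_P = c⁴/G = 1.21 × 10^44 N
2.83 × 8.33 × 10^-8 / 1.21 × 10^44 = 1.94 × 10^-51

1.94 × 10^-51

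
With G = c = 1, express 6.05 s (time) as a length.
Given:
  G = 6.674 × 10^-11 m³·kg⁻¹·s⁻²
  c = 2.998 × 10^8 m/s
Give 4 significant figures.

1.814 × 10^9 m

Time → length via c.
6.05 s × (c) = 1.814 × 10^9 m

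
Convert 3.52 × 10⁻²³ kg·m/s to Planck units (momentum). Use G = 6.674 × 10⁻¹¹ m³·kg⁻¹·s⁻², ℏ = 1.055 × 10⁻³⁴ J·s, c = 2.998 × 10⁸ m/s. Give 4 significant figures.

5.393 × 10⁻²⁴

Planck momentum: p_P = √(ℏc³/G) = 6.527 kg·m/s.
3.52 × 10⁻²³ / 6.527 = 5.393 × 10⁻²⁴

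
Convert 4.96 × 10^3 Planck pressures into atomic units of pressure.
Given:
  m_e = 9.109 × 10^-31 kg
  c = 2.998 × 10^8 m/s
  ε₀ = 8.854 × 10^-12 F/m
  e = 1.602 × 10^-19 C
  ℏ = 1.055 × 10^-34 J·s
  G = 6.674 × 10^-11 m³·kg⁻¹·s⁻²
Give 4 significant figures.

7.844 × 10^103

Planck pressure: p_P = c⁷/(ℏG²) = 4.632 × 10^113 Pa
atomic unit of pressure: P_au = E_h/a₀³ = m_e⁴e¹⁰/((4πε₀)⁵ℏ⁸) = 2.929 × 10^13 Pa
4.96 × 10^3 × 4.632 × 10^113 / 2.929 × 10^13 = 7.844 × 10^103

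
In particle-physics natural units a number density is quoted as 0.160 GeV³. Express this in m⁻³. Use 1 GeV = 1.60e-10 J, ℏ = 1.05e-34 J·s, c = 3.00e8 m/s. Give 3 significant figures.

2.10e46 m⁻³

Number density is [L]⁻³ = [E]³/(ℏc)³.
1 GeV³ → 1/(ℏc)³ × (1 GeV in J)³ = 1.31e47 m⁻³.
Result: 0.160 × 1.31e47 = 2.10e46 m⁻³.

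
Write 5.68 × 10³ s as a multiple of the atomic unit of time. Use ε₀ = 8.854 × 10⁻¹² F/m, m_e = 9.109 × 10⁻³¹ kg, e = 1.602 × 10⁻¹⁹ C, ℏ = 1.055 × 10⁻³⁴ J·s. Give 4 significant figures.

atomic unit of time: τ_au = (4πε₀)²ℏ³/(m_e e⁴) = 2.423 × 10⁻¹⁷ s.
5.68 × 10³ / 2.423 × 10⁻¹⁷ = 2.344 × 10²⁰

2.344 × 10²⁰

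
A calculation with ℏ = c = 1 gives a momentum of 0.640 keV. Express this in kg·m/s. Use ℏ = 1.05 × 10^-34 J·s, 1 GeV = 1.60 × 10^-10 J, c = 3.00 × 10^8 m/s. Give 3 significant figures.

Momentum is [E]/c; divide by c.
1 GeV → 1/c × (1 GeV in J) = 5.33 × 10^-19 kg·m/s.
Convert the energy scale: 0.640 keV = 6.40 × 10^-7 GeV.
Result: 6.40 × 10^-7 × 5.33 × 10^-19 = 3.41 × 10^-25 kg·m/s.

3.41 × 10^-25 kg·m/s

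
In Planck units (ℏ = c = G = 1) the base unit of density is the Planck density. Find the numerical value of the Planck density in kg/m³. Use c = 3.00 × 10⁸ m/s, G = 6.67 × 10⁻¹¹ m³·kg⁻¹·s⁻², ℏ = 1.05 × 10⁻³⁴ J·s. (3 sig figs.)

ρ_P = c⁵/(ℏG²)
  = 2.43 × 10⁴² / 4.67 × 10⁻⁵⁵
  = 5.20 × 10⁹⁶ kg/m³

5.20 × 10⁹⁶ kg/m³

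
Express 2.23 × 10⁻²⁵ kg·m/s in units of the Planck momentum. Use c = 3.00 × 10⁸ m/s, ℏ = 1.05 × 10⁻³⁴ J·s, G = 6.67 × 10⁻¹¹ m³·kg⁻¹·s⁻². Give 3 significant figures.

3.42 × 10⁻²⁶

Planck momentum: p_P = √(ℏc³/G) = 6.52 kg·m/s.
2.23 × 10⁻²⁵ / 6.52 = 3.42 × 10⁻²⁶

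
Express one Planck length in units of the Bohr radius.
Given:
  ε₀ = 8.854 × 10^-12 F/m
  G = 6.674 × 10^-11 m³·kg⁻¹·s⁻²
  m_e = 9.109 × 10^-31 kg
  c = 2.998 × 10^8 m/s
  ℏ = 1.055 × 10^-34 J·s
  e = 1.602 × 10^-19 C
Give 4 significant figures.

Planck length: ℓ_P = √(ℏG/c³) = 1.616 × 10^-35 m
Bohr radius: a₀ = 4πε₀ℏ²/(m_e e²) = 5.297 × 10^-11 m
ratio = 1.616 × 10^-35 / 5.297 × 10^-11 = 3.051 × 10^-25

3.051 × 10^-25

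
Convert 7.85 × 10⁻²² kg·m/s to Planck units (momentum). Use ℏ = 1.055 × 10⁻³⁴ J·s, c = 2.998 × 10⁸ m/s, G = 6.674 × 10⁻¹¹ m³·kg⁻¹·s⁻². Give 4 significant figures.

1.203 × 10⁻²²

Planck momentum: p_P = √(ℏc³/G) = 6.527 kg·m/s.
7.85 × 10⁻²² / 6.527 = 1.203 × 10⁻²²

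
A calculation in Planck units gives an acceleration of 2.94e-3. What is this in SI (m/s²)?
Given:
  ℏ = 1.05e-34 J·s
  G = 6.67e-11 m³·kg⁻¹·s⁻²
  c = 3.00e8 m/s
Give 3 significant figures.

1.64e49 m/s²

One Planck acceleration: a_P = √(c⁷/(ℏG)) = 5.59e51 m/s².
2.94e-3 × 5.59e51 m/s² = 1.64e49 m/s²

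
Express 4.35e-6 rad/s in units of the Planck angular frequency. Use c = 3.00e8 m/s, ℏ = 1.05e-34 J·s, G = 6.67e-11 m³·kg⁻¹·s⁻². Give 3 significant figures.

Planck angular frequency: ω_P = √(c⁵/(ℏG)) = 1.86e43 rad/s.
4.35e-6 / 1.86e43 = 2.34e-49

2.34e-49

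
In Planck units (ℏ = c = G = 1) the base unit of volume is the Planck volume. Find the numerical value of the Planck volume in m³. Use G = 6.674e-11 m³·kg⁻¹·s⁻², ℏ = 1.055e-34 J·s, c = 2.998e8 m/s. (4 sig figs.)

4.224e-105 m³

V_P = (ℏG/c³)^(3/2)
  = √(1.784e-209)
  = 4.224e-105 m³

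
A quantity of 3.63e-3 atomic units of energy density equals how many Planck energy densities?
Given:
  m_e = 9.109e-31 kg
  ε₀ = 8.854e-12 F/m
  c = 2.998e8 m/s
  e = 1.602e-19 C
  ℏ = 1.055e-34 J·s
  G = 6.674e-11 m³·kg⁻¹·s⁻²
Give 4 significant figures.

2.295e-103

atomic unit of energy density: u_au = E_h/a₀³ = m_e⁴e¹⁰/((4πε₀)⁵ℏ⁸) = 2.929e13 J/m³
Planck energy density: u_P = c⁷/(ℏG²) = 4.632e113 J/m³
3.63e-3 × 2.929e13 / 4.632e113 = 2.295e-103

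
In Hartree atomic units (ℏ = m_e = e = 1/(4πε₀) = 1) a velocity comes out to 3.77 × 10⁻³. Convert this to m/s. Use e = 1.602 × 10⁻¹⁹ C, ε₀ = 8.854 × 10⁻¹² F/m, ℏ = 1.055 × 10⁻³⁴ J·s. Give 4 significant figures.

One atomic unit of velocity: v_au = e²/(4πε₀ℏ) = 2.186 × 10⁶ m/s.
3.77 × 10⁻³ × 2.186 × 10⁶ m/s = 8.243 × 10³ m/s

8.243 × 10³ m/s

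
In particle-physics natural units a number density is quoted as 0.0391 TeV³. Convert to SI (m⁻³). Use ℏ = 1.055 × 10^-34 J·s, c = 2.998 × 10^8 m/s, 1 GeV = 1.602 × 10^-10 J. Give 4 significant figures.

Number density is [L]⁻³ = [E]³/(ℏc)³.
1 GeV³ → 1/(ℏc)³ × (1 GeV in J)³ = 1.299 × 10^47 m⁻³.
Convert the energy scale: 0.0391 TeV³ = 3.91 × 10^7 GeV³.
Result: 3.91 × 10^7 × 1.299 × 10^47 = 5.081 × 10^54 m⁻³.

5.081 × 10^54 m⁻³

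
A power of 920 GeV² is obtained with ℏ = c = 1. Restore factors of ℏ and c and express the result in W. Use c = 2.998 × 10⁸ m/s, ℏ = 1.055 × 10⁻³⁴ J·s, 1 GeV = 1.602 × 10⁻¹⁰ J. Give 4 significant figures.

Power is [E]/[T] = [E]²/ℏ.
1 GeV² → 1/ℏ × (1 GeV in J)² = 2.433 × 10¹⁴ W.
Result: 920 × 2.433 × 10¹⁴ = 2.238 × 10¹⁷ W.

2.238 × 10¹⁷ W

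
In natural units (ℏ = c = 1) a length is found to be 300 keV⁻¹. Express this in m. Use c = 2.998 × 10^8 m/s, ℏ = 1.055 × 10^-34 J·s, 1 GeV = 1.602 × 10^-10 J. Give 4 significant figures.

5.923 × 10^-8 m

A length is [E]⁻¹ in ℏ=c=1; restore one factor of ℏc.
1 GeV⁻¹ → ℏc × (1 GeV in J)⁻¹ = 1.974 × 10^-16 m.
Convert the energy scale: 300 keV⁻¹ = 3.00 × 10^8 GeV⁻¹.
Result: 3.00 × 10^8 × 1.974 × 10^-16 = 5.923 × 10^-8 m.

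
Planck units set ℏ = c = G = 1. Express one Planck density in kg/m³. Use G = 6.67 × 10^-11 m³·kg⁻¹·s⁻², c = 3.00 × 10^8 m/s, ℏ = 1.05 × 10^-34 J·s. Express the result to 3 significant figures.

From ℏ = c = G = 1 the density scale is ρ_P = c⁵/(ℏG²).
  = 2.43 × 10^42 / 4.67 × 10^-55
  = 5.20 × 10^96 kg/m³

5.20 × 10^96 kg/m³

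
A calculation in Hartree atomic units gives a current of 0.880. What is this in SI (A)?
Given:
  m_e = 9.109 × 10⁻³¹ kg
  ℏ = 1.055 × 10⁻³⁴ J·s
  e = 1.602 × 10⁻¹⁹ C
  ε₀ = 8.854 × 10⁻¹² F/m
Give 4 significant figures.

5.818 × 10⁻³ A

One atomic unit of electric current: I_au = e E_h/ℏ = m_e e⁵/((4πε₀)²ℏ³) = 6.612 × 10⁻³ A.
0.880 × 6.612 × 10⁻³ A = 5.818 × 10⁻³ A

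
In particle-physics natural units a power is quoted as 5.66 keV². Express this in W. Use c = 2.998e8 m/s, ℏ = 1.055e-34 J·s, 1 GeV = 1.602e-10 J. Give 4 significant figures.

Power is [E]/[T] = [E]²/ℏ.
1 GeV² → 1/ℏ × (1 GeV in J)² = 2.433e14 W.
Convert the energy scale: 5.66 keV² = 5.66e-12 GeV².
Result: 5.66e-12 × 2.433e14 = 1.377e3 W.

1.377e3 W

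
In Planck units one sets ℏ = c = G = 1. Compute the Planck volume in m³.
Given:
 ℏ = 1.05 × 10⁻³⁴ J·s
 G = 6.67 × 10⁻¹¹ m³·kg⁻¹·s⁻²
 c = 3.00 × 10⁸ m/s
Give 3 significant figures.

4.18 × 10⁻¹⁰⁵ m³

V_P = (ℏG/c³)^(3/2)
  = √(1.75 × 10⁻²⁰⁹)
  = 4.18 × 10⁻¹⁰⁵ m³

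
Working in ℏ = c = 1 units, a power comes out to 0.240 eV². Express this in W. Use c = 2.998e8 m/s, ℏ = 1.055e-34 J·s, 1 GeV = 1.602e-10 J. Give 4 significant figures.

Power is [E]/[T] = [E]²/ℏ.
1 GeV² → 1/ℏ × (1 GeV in J)² = 2.433e14 W.
Convert the energy scale: 0.240 eV² = 2.40e-19 GeV².
Result: 2.40e-19 × 2.433e14 = 5.838e-5 W.

5.838e-5 W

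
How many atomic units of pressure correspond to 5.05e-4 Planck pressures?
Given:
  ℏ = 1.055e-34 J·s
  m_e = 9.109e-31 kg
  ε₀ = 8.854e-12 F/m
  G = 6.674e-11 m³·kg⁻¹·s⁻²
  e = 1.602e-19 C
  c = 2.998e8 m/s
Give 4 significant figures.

Planck pressure: p_P = c⁷/(ℏG²) = 4.632e113 Pa
atomic unit of pressure: P_au = E_h/a₀³ = m_e⁴e¹⁰/((4πε₀)⁵ℏ⁸) = 2.929e13 Pa
5.05e-4 × 4.632e113 / 2.929e13 = 7.986e96

7.986e96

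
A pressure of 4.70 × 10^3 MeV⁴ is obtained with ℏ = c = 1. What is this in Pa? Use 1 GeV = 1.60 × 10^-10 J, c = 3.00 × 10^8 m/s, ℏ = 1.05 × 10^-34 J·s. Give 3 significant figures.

Pressure is [E]/[L]³ = [E]⁴/(ℏc)³.
1 GeV⁴ → 1/(ℏc)³ × (1 GeV in J)⁴ = 2.10 × 10^37 Pa.
Convert the energy scale: 4.70 × 10^3 MeV⁴ = 4.70 × 10^-9 GeV⁴.
Result: 4.70 × 10^-9 × 2.10 × 10^37 = 9.85 × 10^28 Pa.

9.85 × 10^28 Pa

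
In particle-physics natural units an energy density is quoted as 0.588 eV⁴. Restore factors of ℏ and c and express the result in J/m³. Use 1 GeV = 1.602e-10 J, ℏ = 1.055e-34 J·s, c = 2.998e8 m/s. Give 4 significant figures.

12.24 J/m³

[E]/[L]³ = [E]⁴/(ℏc)³; restore (ℏc)⁻³.
1 GeV⁴ → 1/(ℏc)³ × (1 GeV in J)⁴ = 2.082e37 J/m³.
Convert the energy scale: 0.588 eV⁴ = 5.88e-37 GeV⁴.
Result: 5.88e-37 × 2.082e37 = 12.24 J/m³.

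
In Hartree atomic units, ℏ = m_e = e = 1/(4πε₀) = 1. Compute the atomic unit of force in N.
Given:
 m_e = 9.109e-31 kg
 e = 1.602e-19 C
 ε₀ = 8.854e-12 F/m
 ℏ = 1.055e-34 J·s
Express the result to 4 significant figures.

8.220e-8 N

The unique combination of the constants set to 1 with dimensions of force is F_au = E_h/a₀ = m_e²e⁶/((4πε₀)³ℏ⁴).
E_h = 4.354e-18 J
a₀ = 5.297e-11 m
E_h/a₀ = 8.220e-8 N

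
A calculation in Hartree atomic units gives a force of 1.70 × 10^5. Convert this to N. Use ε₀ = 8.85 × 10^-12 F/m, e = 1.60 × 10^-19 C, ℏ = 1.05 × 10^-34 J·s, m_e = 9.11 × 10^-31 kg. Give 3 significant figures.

One atomic unit of force: F_au = E_h/a₀ = m_e²e⁶/((4πε₀)³ℏ⁴) = 8.33 × 10^-8 N.
1.70 × 10^5 × 8.33 × 10^-8 N = 0.0142 N

0.0142 N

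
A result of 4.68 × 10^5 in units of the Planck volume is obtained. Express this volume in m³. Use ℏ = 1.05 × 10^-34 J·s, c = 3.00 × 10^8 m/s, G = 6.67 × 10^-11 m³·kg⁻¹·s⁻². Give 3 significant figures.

One Planck volume: V_P = (ℏG/c³)^(3/2) = 4.18 × 10^-105 m³.
4.68 × 10^5 × 4.18 × 10^-105 m³ = 1.96 × 10^-99 m³

1.96 × 10^-99 m³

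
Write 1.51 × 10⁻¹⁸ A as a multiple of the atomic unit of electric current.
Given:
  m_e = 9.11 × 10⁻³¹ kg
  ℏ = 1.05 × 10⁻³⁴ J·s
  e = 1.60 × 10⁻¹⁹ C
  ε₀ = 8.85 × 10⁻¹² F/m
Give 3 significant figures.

2.26 × 10⁻¹⁶

atomic unit of electric current: I_au = e E_h/ℏ = m_e e⁵/((4πε₀)²ℏ³) = 6.67 × 10⁻³ A.
1.51 × 10⁻¹⁸ / 6.67 × 10⁻³ = 2.26 × 10⁻¹⁶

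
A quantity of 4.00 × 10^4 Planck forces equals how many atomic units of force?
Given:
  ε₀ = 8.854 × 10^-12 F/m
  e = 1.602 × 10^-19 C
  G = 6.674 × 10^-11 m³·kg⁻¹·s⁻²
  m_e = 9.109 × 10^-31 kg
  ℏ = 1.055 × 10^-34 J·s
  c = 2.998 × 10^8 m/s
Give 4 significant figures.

5.890 × 10^55

Planck force: F_P = c⁴/G = 1.210 × 10^44 N
atomic unit of force: F_au = E_h/a₀ = m_e²e⁶/((4πε₀)³ℏ⁴) = 8.220 × 10^-8 N
4.00 × 10^4 × 1.210 × 10^44 / 8.220 × 10^-8 = 5.890 × 10^55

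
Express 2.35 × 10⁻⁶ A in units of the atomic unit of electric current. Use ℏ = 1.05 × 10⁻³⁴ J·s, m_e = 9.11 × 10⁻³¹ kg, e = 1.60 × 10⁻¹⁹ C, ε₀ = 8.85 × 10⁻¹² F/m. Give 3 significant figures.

3.52 × 10⁻⁴

atomic unit of electric current: I_au = e E_h/ℏ = m_e e⁵/((4πε₀)²ℏ³) = 6.67 × 10⁻³ A.
2.35 × 10⁻⁶ / 6.67 × 10⁻³ = 3.52 × 10⁻⁴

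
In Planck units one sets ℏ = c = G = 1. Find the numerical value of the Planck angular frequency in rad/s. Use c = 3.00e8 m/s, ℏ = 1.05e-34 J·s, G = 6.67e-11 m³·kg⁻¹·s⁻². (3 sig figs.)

1.86e43 rad/s

ω_P = √(c⁵/(ℏG))
  = √(3.47e86)
  = 1.86e43 rad/s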